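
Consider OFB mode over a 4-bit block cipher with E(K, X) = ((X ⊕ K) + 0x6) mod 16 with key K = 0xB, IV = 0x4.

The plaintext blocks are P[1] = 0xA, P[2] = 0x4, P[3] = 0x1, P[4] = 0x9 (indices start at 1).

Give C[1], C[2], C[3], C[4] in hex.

C[1] = 0xF, C[2] = 0x0, C[3] = 0x4, C[4] = 0xD

OFB encryption: S_i = E(K, S_{i−1}) with S_{0} = IV; C_i = P_i ⊕ S_i.
C[1]: S = E(K, 0x4) = 0x5; 0xA ⊕ 0x5 = 0xF.
C[2]: S = E(K, 0x5) = 0x4; 0x4 ⊕ 0x4 = 0x0.
C[3]: S = E(K, 0x4) = 0x5; 0x1 ⊕ 0x5 = 0x4.
C[4]: S = E(K, 0x5) = 0x4; 0x9 ⊕ 0x4 = 0xD.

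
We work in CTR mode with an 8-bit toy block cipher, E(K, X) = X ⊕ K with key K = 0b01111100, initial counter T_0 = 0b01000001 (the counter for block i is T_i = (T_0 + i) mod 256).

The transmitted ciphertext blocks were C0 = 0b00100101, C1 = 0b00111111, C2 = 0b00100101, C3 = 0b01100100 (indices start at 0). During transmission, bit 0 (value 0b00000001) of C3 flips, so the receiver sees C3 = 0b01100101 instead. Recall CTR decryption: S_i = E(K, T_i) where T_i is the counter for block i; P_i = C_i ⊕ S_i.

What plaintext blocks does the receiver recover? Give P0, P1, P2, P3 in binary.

Only C3 changed, to 0b01100101. In CTR, a change in C_i flips the same bit in P_i only; the keystream is unaffected. Decrypting the received ciphertext:
P0: T = 0b01000001, S = E(K, T) = 0b00111101; 0b00100101 ⊕ 0b00111101 = 0b00011000.
P1: T = 0b01000010, S = E(K, T) = 0b00111110; 0b00111111 ⊕ 0b00111110 = 0b00000001.
P2: T = 0b01000011, S = E(K, T) = 0b00111111; 0b00100101 ⊕ 0b00111111 = 0b00011010.
P3: T = 0b01000100, S = E(K, T) = 0b00111000; 0b01100101 ⊕ 0b00111000 = 0b01011101.
Blocks that differ from the original plaintext: P3.

P0 = 0b00011000, P1 = 0b00000001, P2 = 0b00011010, P3 = 0b01011101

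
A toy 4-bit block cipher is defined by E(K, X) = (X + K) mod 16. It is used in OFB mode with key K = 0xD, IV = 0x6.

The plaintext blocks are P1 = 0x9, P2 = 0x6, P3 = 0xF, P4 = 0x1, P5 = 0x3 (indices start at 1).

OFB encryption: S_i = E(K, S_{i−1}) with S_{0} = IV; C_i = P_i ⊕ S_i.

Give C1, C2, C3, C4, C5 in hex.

C1: S = E(K, 0x6) = 0x3; 0x9 ⊕ 0x3 = 0xA.
C2: S = E(K, 0x3) = 0x0; 0x6 ⊕ 0x0 = 0x6.
C3: S = E(K, 0x0) = 0xD; 0xF ⊕ 0xD = 0x2.
C4: S = E(K, 0xD) = 0xA; 0x1 ⊕ 0xA = 0xB.
C5: S = E(K, 0xA) = 0x7; 0x3 ⊕ 0x7 = 0x4.

C1 = 0xA, C2 = 0x6, C3 = 0x2, C4 = 0xB, C5 = 0x4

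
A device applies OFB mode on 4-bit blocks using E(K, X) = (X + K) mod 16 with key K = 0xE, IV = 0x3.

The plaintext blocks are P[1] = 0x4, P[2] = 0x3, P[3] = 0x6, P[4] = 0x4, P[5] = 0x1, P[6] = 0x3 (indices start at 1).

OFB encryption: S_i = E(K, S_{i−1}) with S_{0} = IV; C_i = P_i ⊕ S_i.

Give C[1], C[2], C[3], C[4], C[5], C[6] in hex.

C[1] = 0x5, C[2] = 0xC, C[3] = 0xB, C[4] = 0xF, C[5] = 0x8, C[6] = 0x4

C[1]: S = E(K, 0x3) = 0x1; 0x4 ⊕ 0x1 = 0x5.
C[2]: S = E(K, 0x1) = 0xF; 0x3 ⊕ 0xF = 0xC.
C[3]: S = E(K, 0xF) = 0xD; 0x6 ⊕ 0xD = 0xB.
C[4]: S = E(K, 0xD) = 0xB; 0x4 ⊕ 0xB = 0xF.
C[5]: S = E(K, 0xB) = 0x9; 0x1 ⊕ 0x9 = 0x8.
C[6]: S = E(K, 0x9) = 0x7; 0x3 ⊕ 0x7 = 0x4.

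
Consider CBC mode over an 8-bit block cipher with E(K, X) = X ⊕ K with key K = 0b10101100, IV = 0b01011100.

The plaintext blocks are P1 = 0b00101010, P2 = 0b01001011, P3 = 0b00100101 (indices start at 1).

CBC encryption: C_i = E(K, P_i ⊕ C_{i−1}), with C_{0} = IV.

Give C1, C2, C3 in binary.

C1 = 0b11011010, C2 = 0b00111101, C3 = 0b10110100

C1: P1 ⊕ 0b01011100 = 0b01110110; E(K, 0b01110110) = 0b11011010.
C2: P2 ⊕ 0b11011010 = 0b10010001; E(K, 0b10010001) = 0b00111101.
C3: P3 ⊕ 0b00111101 = 0b00011000; E(K, 0b00011000) = 0b10110100.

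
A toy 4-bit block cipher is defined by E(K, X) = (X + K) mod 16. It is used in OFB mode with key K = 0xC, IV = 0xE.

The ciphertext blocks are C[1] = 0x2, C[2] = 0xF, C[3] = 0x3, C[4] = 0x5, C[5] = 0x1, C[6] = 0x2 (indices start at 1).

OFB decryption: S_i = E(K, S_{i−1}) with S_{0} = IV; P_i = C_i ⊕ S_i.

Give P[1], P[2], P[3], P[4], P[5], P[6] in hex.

P[1]: S = E(K, 0xE) = 0xA; 0x2 ⊕ 0xA = 0x8.
P[2]: S = E(K, 0xA) = 0x6; 0xF ⊕ 0x6 = 0x9.
P[3]: S = E(K, 0x6) = 0x2; 0x3 ⊕ 0x2 = 0x1.
P[4]: S = E(K, 0x2) = 0xE; 0x5 ⊕ 0xE = 0xB.
P[5]: S = E(K, 0xE) = 0xA; 0x1 ⊕ 0xA = 0xB.
P[6]: S = E(K, 0xA) = 0x6; 0x2 ⊕ 0x6 = 0x4.

P[1] = 0x8, P[2] = 0x9, P[3] = 0x1, P[4] = 0xB, P[5] = 0xB, P[6] = 0x4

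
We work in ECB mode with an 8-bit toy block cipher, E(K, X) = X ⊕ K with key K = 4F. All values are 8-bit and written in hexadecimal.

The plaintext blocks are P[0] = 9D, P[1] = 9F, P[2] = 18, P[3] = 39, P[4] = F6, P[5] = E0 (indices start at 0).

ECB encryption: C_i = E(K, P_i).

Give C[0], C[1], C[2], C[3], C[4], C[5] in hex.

C[0]: E(K, 9D) = D2.
C[1]: E(K, 9F) = D0.
C[2]: E(K, 18) = 57.
C[3]: E(K, 39) = 76.
C[4]: E(K, F6) = B9.
C[5]: E(K, E0) = AF.

C[0] = D2, C[1] = D0, C[2] = 57, C[3] = 76, C[4] = B9, C[5] = AF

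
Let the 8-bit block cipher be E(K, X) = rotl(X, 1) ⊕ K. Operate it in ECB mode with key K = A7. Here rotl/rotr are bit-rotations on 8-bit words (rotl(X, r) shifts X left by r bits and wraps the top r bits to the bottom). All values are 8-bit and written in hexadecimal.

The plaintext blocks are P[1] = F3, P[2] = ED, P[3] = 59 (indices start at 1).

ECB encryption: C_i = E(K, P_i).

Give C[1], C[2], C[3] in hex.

C[1] = 40, C[2] = 7C, C[3] = 15

C[1]: E(K, F3) = 40.
C[2]: E(K, ED) = 7C.
C[3]: E(K, 59) = 15.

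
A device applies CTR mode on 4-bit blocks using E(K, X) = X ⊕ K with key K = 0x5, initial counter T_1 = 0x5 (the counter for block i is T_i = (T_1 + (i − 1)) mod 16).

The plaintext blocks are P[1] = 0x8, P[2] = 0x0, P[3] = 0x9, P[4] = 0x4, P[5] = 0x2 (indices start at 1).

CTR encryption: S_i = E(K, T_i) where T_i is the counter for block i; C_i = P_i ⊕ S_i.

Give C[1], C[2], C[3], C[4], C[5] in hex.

C[1] = 0x8, C[2] = 0x3, C[3] = 0xB, C[4] = 0x9, C[5] = 0xE

C[1]: T = 0x5, S = E(K, T) = 0x0; 0x8 ⊕ 0x0 = 0x8.
C[2]: T = 0x6, S = E(K, T) = 0x3; 0x0 ⊕ 0x3 = 0x3.
C[3]: T = 0x7, S = E(K, T) = 0x2; 0x9 ⊕ 0x2 = 0xB.
C[4]: T = 0x8, S = E(K, T) = 0xD; 0x4 ⊕ 0xD = 0x9.
C[5]: T = 0x9, S = E(K, T) = 0xC; 0x2 ⊕ 0xC = 0xE.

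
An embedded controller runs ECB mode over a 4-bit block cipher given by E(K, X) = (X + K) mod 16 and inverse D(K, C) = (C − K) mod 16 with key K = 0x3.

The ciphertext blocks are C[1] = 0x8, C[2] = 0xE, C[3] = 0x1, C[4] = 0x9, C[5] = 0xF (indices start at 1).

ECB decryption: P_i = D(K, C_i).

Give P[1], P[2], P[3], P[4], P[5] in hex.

P[1] = 0x5, P[2] = 0xB, P[3] = 0xE, P[4] = 0x6, P[5] = 0xC

P[1]: D(K, 0x8) = 0x5.
P[2]: D(K, 0xE) = 0xB.
P[3]: D(K, 0x1) = 0xE.
P[4]: D(K, 0x9) = 0x6.
P[5]: D(K, 0xF) = 0xC.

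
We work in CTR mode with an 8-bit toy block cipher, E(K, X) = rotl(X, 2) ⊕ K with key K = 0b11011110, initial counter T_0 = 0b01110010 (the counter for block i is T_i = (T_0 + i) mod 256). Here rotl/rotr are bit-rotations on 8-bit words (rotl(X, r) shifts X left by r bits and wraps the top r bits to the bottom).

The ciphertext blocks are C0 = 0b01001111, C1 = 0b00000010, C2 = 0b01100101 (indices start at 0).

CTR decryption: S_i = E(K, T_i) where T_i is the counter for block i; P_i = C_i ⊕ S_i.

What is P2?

P2: T = 0b01110100, S = E(K, T) = 0b00001111; 0b01100101 ⊕ 0b00001111 = 0b01101010.

P2 = 0b01101010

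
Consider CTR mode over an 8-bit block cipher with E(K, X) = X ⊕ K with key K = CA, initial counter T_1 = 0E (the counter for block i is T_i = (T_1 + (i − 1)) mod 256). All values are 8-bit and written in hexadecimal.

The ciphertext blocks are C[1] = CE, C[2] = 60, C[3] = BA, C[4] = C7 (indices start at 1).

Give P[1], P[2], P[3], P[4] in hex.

CTR decryption: S_i = E(K, T_i) where T_i is the counter for block i; P_i = C_i ⊕ S_i.
P[1]: T = 0E, S = E(K, T) = C4; CE ⊕ C4 = 0A.
P[2]: T = 0F, S = E(K, T) = C5; 60 ⊕ C5 = A5.
P[3]: T = 10, S = E(K, T) = DA; BA ⊕ DA = 60.
P[4]: T = 11, S = E(K, T) = DB; C7 ⊕ DB = 1C.

P[1] = 0A, P[2] = A5, P[3] = 60, P[4] = 1C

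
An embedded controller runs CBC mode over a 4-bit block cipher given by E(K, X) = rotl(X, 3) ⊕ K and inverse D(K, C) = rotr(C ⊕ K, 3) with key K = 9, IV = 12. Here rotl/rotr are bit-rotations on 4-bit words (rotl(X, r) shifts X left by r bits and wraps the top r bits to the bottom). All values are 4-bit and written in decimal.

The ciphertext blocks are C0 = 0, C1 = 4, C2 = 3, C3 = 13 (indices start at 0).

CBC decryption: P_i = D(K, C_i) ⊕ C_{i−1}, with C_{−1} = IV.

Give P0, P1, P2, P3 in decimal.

P0 = 15, P1 = 11, P2 = 1, P3 = 11

P0: D(K, 0) = 3; 3 ⊕ 12 = 15.
P1: D(K, 4) = 11; 11 ⊕ 0 = 11.
P2: D(K, 3) = 5; 5 ⊕ 4 = 1.
P3: D(K, 13) = 8; 8 ⊕ 3 = 11.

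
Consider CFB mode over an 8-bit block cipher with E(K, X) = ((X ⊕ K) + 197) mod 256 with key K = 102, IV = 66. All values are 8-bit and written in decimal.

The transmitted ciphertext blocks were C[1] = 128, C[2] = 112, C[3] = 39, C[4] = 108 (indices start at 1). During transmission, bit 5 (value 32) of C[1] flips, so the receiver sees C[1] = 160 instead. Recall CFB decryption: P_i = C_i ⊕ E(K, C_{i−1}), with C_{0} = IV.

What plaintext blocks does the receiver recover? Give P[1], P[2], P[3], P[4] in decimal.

Only C[1] changed, to 160. In CFB, a change in C_i flips the same bit in P_i and garbles P_{i+1}. Decrypting the received ciphertext:
P[1]: E(K, 66) = 233; 160 ⊕ 233 = 73.
P[2]: E(K, 160) = 139; 112 ⊕ 139 = 251.
P[3]: E(K, 112) = 219; 39 ⊕ 219 = 252.
P[4]: E(K, 39) = 6; 108 ⊕ 6 = 106.
Blocks that differ from the original plaintext: P[1], P[2].

P[1] = 73, P[2] = 251, P[3] = 252, P[4] = 106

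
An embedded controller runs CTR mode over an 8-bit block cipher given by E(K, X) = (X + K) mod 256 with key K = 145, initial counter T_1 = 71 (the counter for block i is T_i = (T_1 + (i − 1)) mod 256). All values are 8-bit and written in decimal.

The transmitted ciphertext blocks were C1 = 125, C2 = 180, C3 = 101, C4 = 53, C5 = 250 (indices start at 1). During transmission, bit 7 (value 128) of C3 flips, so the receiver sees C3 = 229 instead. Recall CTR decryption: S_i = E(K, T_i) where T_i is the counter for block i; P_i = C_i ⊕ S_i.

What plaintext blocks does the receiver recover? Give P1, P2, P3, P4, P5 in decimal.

P1 = 165, P2 = 109, P3 = 63, P4 = 238, P5 = 38

Only C3 changed, to 229. In CTR, a change in C_i flips the same bit in P_i only; the keystream is unaffected. Decrypting the received ciphertext:
P1: T = 71, S = E(K, T) = 216; 125 ⊕ 216 = 165.
P2: T = 72, S = E(K, T) = 217; 180 ⊕ 217 = 109.
P3: T = 73, S = E(K, T) = 218; 229 ⊕ 218 = 63.
P4: T = 74, S = E(K, T) = 219; 53 ⊕ 219 = 238.
P5: T = 75, S = E(K, T) = 220; 250 ⊕ 220 = 38.
Blocks that differ from the original plaintext: P3.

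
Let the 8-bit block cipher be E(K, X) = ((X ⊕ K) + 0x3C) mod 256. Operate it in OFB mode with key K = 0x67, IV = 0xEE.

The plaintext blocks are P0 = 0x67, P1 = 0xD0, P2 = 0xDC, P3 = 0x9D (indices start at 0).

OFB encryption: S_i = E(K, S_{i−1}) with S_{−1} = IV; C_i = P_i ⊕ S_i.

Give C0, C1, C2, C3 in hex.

C0: S = E(K, 0xEE) = 0xC5; 0x67 ⊕ 0xC5 = 0xA2.
C1: S = E(K, 0xC5) = 0xDE; 0xD0 ⊕ 0xDE = 0x0E.
C2: S = E(K, 0xDE) = 0xF5; 0xDC ⊕ 0xF5 = 0x29.
C3: S = E(K, 0xF5) = 0xCE; 0x9D ⊕ 0xCE = 0x53.

C0 = 0xA2, C1 = 0x0E, C2 = 0x29, C3 = 0x53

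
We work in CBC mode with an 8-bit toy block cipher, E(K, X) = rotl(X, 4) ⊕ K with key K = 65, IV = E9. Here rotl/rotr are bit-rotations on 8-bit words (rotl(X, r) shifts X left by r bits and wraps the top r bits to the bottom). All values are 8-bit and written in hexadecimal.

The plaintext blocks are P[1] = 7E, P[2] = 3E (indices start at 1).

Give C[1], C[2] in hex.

C[1] = 1C, C[2] = 47

CBC encryption: C_i = E(K, P_i ⊕ C_{i−1}), with C_{0} = IV.
C[1]: P[1] ⊕ E9 = 97; E(K, 97) = 1C.
C[2]: P[2] ⊕ 1C = 22; E(K, 22) = 47.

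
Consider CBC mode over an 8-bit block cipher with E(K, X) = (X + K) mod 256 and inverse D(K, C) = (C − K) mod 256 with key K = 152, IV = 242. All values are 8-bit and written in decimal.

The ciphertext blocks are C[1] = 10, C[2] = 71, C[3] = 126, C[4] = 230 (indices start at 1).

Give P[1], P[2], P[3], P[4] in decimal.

CBC decryption: P_i = D(K, C_i) ⊕ C_{i−1}, with C_{0} = IV.
P[1]: D(K, 10) = 114; 114 ⊕ 242 = 128.
P[2]: D(K, 71) = 175; 175 ⊕ 10 = 165.
P[3]: D(K, 126) = 230; 230 ⊕ 71 = 161.
P[4]: D(K, 230) = 78; 78 ⊕ 126 = 48.

P[1] = 128, P[2] = 165, P[3] = 161, P[4] = 48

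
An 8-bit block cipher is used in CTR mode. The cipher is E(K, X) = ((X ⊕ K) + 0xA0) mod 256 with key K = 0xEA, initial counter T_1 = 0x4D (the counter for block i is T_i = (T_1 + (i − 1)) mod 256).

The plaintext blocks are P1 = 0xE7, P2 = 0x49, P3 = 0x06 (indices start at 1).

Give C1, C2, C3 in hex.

CTR encryption: S_i = E(K, T_i) where T_i is the counter for block i; C_i = P_i ⊕ S_i.
C1: T = 0x4D, S = E(K, T) = 0x47; 0xE7 ⊕ 0x47 = 0xA0.
C2: T = 0x4E, S = E(K, T) = 0x44; 0x49 ⊕ 0x44 = 0x0D.
C3: T = 0x4F, S = E(K, T) = 0x45; 0x06 ⊕ 0x45 = 0x43.

C1 = 0xA0, C2 = 0x0D, C3 = 0x43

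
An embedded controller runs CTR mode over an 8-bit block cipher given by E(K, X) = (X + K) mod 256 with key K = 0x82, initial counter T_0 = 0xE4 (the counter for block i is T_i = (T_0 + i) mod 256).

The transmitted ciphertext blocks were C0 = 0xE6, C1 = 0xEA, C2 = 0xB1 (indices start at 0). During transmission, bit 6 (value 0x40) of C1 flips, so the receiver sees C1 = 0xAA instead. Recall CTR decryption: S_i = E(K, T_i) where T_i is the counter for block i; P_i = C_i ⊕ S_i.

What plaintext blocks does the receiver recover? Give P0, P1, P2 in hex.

P0 = 0x80, P1 = 0xCD, P2 = 0xD9

Only C1 changed, to 0xAA. In CTR, a change in C_i flips the same bit in P_i only; the keystream is unaffected. Decrypting the received ciphertext:
P0: T = 0xE4, S = E(K, T) = 0x66; 0xE6 ⊕ 0x66 = 0x80.
P1: T = 0xE5, S = E(K, T) = 0x67; 0xAA ⊕ 0x67 = 0xCD.
P2: T = 0xE6, S = E(K, T) = 0x68; 0xB1 ⊕ 0x68 = 0xD9.
Blocks that differ from the original plaintext: P1.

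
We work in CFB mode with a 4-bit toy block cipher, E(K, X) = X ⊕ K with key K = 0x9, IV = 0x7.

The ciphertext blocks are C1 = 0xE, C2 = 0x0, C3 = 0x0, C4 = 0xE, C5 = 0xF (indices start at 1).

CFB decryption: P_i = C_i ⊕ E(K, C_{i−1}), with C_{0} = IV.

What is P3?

P3 = 0x9

P3: E(K, 0x0) = 0x9; 0x0 ⊕ 0x9 = 0x9.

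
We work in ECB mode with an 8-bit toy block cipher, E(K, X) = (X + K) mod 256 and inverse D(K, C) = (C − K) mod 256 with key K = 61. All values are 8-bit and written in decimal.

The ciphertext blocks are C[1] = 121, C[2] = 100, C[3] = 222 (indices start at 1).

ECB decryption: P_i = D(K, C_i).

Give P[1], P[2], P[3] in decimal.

P[1] = 60, P[2] = 39, P[3] = 161

P[1]: D(K, 121) = 60.
P[2]: D(K, 100) = 39.
P[3]: D(K, 222) = 161.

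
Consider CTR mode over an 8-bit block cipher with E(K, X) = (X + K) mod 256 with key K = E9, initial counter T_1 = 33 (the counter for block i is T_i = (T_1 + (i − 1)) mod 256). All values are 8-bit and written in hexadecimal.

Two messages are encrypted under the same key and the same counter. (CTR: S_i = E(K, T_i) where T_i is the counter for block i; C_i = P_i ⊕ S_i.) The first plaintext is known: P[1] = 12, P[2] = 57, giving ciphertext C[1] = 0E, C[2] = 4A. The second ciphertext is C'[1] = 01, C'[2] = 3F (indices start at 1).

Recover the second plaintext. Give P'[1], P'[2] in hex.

In CTR with a reused counter, both messages share the same keystream S_i, so C_i ⊕ C'_i = P_i ⊕ P'_i and thus P'_i = P_i ⊕ C_i ⊕ C'_i.
P'[1]: 12 ⊕ 0E ⊕ 01 = 1D.
P'[2]: 57 ⊕ 4A ⊕ 3F = 22.

P'[1] = 1D, P'[2] = 22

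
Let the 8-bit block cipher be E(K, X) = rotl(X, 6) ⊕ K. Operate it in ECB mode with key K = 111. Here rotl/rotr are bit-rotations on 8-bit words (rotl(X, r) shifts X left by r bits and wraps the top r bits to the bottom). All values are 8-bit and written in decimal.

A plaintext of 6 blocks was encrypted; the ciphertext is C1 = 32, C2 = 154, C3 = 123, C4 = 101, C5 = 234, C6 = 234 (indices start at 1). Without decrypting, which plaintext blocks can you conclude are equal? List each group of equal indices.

ECB encrypts each block independently with the same key, so equal ciphertext blocks imply equal plaintext blocks.
C5 = C6 = 234, so P5 = P6.

P5 = P6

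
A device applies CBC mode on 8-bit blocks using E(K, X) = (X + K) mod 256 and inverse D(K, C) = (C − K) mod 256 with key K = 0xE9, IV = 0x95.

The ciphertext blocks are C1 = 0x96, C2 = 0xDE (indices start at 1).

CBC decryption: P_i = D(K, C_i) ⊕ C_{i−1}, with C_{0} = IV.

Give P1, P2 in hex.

P1 = 0x38, P2 = 0x63

P1: D(K, 0x96) = 0xAD; 0xAD ⊕ 0x95 = 0x38.
P2: D(K, 0xDE) = 0xF5; 0xF5 ⊕ 0x96 = 0x63.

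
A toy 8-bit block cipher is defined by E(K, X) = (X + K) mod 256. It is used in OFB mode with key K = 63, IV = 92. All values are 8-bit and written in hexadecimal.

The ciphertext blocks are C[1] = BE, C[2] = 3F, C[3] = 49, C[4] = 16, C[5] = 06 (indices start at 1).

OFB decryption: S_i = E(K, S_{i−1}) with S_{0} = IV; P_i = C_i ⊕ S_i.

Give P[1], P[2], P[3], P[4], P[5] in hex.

P[1] = 4B, P[2] = 67, P[3] = F2, P[4] = 08, P[5] = 87

P[1]: S = E(K, 92) = F5; BE ⊕ F5 = 4B.
P[2]: S = E(K, F5) = 58; 3F ⊕ 58 = 67.
P[3]: S = E(K, 58) = BB; 49 ⊕ BB = F2.
P[4]: S = E(K, BB) = 1E; 16 ⊕ 1E = 08.
P[5]: S = E(K, 1E) = 81; 06 ⊕ 81 = 87.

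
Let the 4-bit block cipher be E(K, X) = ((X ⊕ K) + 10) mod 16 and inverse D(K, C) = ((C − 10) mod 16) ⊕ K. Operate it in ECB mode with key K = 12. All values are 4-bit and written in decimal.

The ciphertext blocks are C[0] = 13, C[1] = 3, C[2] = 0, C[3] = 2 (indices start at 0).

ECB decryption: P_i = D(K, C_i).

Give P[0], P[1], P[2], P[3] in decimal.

P[0]: D(K, 13) = 15.
P[1]: D(K, 3) = 5.
P[2]: D(K, 0) = 10.
P[3]: D(K, 2) = 4.

P[0] = 15, P[1] = 5, P[2] = 10, P[3] = 4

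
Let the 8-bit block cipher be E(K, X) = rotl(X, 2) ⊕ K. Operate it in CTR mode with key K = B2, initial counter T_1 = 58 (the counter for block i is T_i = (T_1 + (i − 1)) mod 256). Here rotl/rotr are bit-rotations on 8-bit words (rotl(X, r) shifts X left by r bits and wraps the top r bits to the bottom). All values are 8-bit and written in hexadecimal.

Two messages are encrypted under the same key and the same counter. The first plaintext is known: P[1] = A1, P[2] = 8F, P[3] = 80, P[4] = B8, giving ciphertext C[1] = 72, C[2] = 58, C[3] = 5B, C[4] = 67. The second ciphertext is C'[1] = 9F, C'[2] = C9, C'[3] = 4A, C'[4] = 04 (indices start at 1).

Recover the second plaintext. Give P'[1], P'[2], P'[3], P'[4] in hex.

P'[1] = 4C, P'[2] = 1E, P'[3] = 91, P'[4] = DB

In CTR with a reused counter, both messages share the same keystream S_i, so C_i ⊕ C'_i = P_i ⊕ P'_i and thus P'_i = P_i ⊕ C_i ⊕ C'_i.
P'[1]: A1 ⊕ 72 ⊕ 9F = 4C.
P'[2]: 8F ⊕ 58 ⊕ C9 = 1E.
P'[3]: 80 ⊕ 5B ⊕ 4A = 91.
P'[4]: B8 ⊕ 67 ⊕ 04 = DB.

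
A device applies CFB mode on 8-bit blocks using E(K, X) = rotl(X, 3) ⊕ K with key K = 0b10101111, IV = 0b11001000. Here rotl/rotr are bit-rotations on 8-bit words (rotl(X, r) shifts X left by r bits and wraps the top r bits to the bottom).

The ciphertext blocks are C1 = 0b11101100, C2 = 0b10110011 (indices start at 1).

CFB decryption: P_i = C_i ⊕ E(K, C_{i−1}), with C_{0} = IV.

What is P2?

P2: E(K, 0b11101100) = 0b11001000; 0b10110011 ⊕ 0b11001000 = 0b01111011.

P2 = 0b01111011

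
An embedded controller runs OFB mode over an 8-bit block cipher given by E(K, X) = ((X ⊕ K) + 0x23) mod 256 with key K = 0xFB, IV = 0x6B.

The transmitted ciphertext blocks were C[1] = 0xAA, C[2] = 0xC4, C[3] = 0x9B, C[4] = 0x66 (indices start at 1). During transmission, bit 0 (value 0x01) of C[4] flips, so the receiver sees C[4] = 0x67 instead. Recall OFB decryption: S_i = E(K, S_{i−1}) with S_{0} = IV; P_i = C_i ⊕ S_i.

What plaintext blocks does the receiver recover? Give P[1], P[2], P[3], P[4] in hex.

Only C[4] changed, to 0x67. In OFB, a change in C_i flips the same bit in P_i only; the keystream is unaffected. Decrypting the received ciphertext:
P[1]: S = E(K, 0x6B) = 0xB3; 0xAA ⊕ 0xB3 = 0x19.
P[2]: S = E(K, 0xB3) = 0x6B; 0xC4 ⊕ 0x6B = 0xAF.
P[3]: S = E(K, 0x6B) = 0xB3; 0x9B ⊕ 0xB3 = 0x28.
P[4]: S = E(K, 0xB3) = 0x6B; 0x67 ⊕ 0x6B = 0x0C.
Blocks that differ from the original plaintext: P[4].

P[1] = 0x19, P[2] = 0xAF, P[3] = 0x28, P[4] = 0x0C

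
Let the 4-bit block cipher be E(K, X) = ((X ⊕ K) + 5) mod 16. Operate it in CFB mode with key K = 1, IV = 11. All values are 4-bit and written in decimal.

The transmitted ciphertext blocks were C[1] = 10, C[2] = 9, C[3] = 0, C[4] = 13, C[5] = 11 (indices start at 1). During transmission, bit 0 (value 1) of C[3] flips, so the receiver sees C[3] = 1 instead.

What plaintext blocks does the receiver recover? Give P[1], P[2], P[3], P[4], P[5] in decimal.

P[1] = 5, P[2] = 9, P[3] = 12, P[4] = 8, P[5] = 10

CFB decryption: P_i = C_i ⊕ E(K, C_{i−1}), with C_{0} = IV.
Only C[3] changed, to 1. In CFB, a change in C_i flips the same bit in P_i and garbles P_{i+1}. Decrypting the received ciphertext:
P[1]: E(K, 11) = 15; 10 ⊕ 15 = 5.
P[2]: E(K, 10) = 0; 9 ⊕ 0 = 9.
P[3]: E(K, 9) = 13; 1 ⊕ 13 = 12.
P[4]: E(K, 1) = 5; 13 ⊕ 5 = 8.
P[5]: E(K, 13) = 1; 11 ⊕ 1 = 10.
Blocks that differ from the original plaintext: P[3], P[4].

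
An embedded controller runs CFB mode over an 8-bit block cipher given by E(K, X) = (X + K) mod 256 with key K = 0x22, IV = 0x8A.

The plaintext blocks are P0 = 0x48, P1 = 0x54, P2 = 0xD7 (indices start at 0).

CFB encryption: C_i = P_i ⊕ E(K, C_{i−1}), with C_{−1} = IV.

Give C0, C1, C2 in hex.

C0 = 0xE4, C1 = 0x52, C2 = 0xA3

C0: E(K, 0x8A) = 0xAC; 0x48 ⊕ 0xAC = 0xE4.
C1: E(K, 0xE4) = 0x06; 0x54 ⊕ 0x06 = 0x52.
C2: E(K, 0x52) = 0x74; 0xD7 ⊕ 0x74 = 0xA3.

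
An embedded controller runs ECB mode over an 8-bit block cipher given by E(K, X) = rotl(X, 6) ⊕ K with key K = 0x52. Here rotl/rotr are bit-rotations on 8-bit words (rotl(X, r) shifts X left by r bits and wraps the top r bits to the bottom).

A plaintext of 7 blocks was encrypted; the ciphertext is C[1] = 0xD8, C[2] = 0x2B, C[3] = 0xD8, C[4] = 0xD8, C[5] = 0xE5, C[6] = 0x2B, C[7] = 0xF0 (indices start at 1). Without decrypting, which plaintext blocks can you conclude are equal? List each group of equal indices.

ECB encrypts each block independently with the same key, so equal ciphertext blocks imply equal plaintext blocks.
C[1] = C[3] = C[4] = 0xD8, so P[1] = P[3] = P[4].
C[2] = C[6] = 0x2B, so P[2] = P[6].

P[1] = P[3] = P[4]; P[2] = P[6]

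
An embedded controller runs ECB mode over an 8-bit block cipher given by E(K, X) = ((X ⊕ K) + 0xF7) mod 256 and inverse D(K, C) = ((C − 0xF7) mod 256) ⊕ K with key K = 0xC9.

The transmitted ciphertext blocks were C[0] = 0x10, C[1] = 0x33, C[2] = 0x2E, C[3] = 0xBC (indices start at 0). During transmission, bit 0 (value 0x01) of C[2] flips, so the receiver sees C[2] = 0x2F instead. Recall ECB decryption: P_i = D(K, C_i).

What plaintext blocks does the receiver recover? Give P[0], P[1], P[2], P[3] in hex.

P[0] = 0xD0, P[1] = 0xF5, P[2] = 0xF1, P[3] = 0x0C

Only C[2] changed, to 0x2F. In ECB, a change in C_i affects only P_i. Decrypting the received ciphertext:
P[0]: D(K, 0x10) = 0xD0.
P[1]: D(K, 0x33) = 0xF5.
P[2]: D(K, 0x2F) = 0xF1.
P[3]: D(K, 0xBC) = 0x0C.
Blocks that differ from the original plaintext: P[2].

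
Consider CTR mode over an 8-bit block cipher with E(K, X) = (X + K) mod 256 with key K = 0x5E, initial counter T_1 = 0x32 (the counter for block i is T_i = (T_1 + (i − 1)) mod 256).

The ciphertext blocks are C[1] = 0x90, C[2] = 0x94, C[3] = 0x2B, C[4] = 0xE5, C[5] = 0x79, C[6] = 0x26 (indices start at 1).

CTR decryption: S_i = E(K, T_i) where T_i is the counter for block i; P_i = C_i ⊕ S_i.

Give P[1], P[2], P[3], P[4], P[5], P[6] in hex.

P[1] = 0x00, P[2] = 0x05, P[3] = 0xB9, P[4] = 0x76, P[5] = 0xED, P[6] = 0xB3

P[1]: T = 0x32, S = E(K, T) = 0x90; 0x90 ⊕ 0x90 = 0x00.
P[2]: T = 0x33, S = E(K, T) = 0x91; 0x94 ⊕ 0x91 = 0x05.
P[3]: T = 0x34, S = E(K, T) = 0x92; 0x2B ⊕ 0x92 = 0xB9.
P[4]: T = 0x35, S = E(K, T) = 0x93; 0xE5 ⊕ 0x93 = 0x76.
P[5]: T = 0x36, S = E(K, T) = 0x94; 0x79 ⊕ 0x94 = 0xED.
P[6]: T = 0x37, S = E(K, T) = 0x95; 0x26 ⊕ 0x95 = 0xB3.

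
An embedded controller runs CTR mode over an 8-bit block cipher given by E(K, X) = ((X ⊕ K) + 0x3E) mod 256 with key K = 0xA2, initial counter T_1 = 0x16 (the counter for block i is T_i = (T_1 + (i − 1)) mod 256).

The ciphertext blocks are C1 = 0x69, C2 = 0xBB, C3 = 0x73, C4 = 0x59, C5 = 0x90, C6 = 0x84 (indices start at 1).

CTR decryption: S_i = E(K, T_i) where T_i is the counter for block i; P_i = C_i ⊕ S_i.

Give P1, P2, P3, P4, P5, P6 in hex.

P1: T = 0x16, S = E(K, T) = 0xF2; 0x69 ⊕ 0xF2 = 0x9B.
P2: T = 0x17, S = E(K, T) = 0xF3; 0xBB ⊕ 0xF3 = 0x48.
P3: T = 0x18, S = E(K, T) = 0xF8; 0x73 ⊕ 0xF8 = 0x8B.
P4: T = 0x19, S = E(K, T) = 0xF9; 0x59 ⊕ 0xF9 = 0xA0.
P5: T = 0x1A, S = E(K, T) = 0xF6; 0x90 ⊕ 0xF6 = 0x66.
P6: T = 0x1B, S = E(K, T) = 0xF7; 0x84 ⊕ 0xF7 = 0x73.

P1 = 0x9B, P2 = 0x48, P3 = 0x8B, P4 = 0xA0, P5 = 0x66, P6 = 0x73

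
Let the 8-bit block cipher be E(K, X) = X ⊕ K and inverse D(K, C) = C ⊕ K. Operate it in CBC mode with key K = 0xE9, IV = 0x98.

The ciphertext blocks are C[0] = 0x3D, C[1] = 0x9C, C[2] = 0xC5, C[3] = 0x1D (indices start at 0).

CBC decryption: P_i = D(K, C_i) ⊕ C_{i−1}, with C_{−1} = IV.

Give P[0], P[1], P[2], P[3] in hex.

P[0] = 0x4C, P[1] = 0x48, P[2] = 0xB0, P[3] = 0x31

P[0]: D(K, 0x3D) = 0xD4; 0xD4 ⊕ 0x98 = 0x4C.
P[1]: D(K, 0x9C) = 0x75; 0x75 ⊕ 0x3D = 0x48.
P[2]: D(K, 0xC5) = 0x2C; 0x2C ⊕ 0x9C = 0xB0.
P[3]: D(K, 0x1D) = 0xF4; 0xF4 ⊕ 0xC5 = 0x31.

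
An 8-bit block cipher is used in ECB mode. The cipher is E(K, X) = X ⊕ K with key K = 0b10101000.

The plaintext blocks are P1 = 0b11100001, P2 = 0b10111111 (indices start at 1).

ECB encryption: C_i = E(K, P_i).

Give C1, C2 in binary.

C1 = 0b01001001, C2 = 0b00010111

C1: E(K, 0b11100001) = 0b01001001.
C2: E(K, 0b10111111) = 0b00010111.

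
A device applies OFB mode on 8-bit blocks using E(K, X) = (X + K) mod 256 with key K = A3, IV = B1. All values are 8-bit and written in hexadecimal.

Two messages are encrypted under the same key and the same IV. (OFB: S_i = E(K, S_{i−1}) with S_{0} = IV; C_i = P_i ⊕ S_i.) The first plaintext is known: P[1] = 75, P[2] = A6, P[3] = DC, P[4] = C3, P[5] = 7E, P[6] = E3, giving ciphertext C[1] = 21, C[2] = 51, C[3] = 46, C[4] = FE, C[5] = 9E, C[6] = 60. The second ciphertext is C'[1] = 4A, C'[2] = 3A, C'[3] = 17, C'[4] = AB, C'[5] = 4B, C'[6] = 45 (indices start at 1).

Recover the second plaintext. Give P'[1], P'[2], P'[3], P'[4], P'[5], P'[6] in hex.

P'[1] = 1E, P'[2] = CD, P'[3] = 8D, P'[4] = 96, P'[5] = AB, P'[6] = C6

In OFB with a reused IV, both messages share the same keystream S_i, so C_i ⊕ C'_i = P_i ⊕ P'_i and thus P'_i = P_i ⊕ C_i ⊕ C'_i.
P'[1]: 75 ⊕ 21 ⊕ 4A = 1E.
P'[2]: A6 ⊕ 51 ⊕ 3A = CD.
P'[3]: DC ⊕ 46 ⊕ 17 = 8D.
P'[4]: C3 ⊕ FE ⊕ AB = 96.
P'[5]: 7E ⊕ 9E ⊕ 4B = AB.
P'[6]: E3 ⊕ 60 ⊕ 45 = C6.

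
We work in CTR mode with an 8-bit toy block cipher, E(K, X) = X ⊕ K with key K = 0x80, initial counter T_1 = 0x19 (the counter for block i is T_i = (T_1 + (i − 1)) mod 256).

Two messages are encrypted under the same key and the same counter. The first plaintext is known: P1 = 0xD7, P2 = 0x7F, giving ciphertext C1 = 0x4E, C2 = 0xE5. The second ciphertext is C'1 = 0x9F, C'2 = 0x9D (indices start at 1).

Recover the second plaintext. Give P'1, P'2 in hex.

In CTR with a reused counter, both messages share the same keystream S_i, so C_i ⊕ C'_i = P_i ⊕ P'_i and thus P'_i = P_i ⊕ C_i ⊕ C'_i.
P'1: 0xD7 ⊕ 0x4E ⊕ 0x9F = 0x06.
P'2: 0x7F ⊕ 0xE5 ⊕ 0x9D = 0x07.

P'1 = 0x06, P'2 = 0x07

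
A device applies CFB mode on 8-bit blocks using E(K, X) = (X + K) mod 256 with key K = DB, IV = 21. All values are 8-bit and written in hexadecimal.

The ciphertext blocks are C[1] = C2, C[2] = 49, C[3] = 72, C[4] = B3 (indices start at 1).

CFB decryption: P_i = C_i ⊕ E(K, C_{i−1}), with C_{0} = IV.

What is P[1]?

P[1]: E(K, 21) = FC; C2 ⊕ FC = 3E.

P[1] = 3E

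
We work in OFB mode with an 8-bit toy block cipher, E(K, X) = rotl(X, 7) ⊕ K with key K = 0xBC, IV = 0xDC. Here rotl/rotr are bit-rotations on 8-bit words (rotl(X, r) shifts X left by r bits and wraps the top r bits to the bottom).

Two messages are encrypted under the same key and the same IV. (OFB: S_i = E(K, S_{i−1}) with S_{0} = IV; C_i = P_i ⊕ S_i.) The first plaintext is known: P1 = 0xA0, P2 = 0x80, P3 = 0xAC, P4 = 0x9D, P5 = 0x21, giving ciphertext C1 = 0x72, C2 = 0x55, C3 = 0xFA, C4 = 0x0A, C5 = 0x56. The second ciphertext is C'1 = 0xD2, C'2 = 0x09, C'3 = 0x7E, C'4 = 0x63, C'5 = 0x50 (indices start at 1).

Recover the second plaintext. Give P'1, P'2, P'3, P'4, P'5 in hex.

In OFB with a reused IV, both messages share the same keystream S_i, so C_i ⊕ C'_i = P_i ⊕ P'_i and thus P'_i = P_i ⊕ C_i ⊕ C'_i.
P'1: 0xA0 ⊕ 0x72 ⊕ 0xD2 = 0x00.
P'2: 0x80 ⊕ 0x55 ⊕ 0x09 = 0xDC.
P'3: 0xAC ⊕ 0xFA ⊕ 0x7E = 0x28.
P'4: 0x9D ⊕ 0x0A ⊕ 0x63 = 0xF4.
P'5: 0x21 ⊕ 0x56 ⊕ 0x50 = 0x27.

P'1 = 0x00, P'2 = 0xDC, P'3 = 0x28, P'4 = 0xF4, P'5 = 0x27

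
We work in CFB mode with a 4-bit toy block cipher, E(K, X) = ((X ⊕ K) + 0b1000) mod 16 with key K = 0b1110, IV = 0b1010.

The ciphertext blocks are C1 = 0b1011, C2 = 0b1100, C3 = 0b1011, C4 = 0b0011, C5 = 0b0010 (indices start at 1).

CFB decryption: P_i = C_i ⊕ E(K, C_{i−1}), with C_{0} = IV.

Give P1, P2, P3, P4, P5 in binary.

P1: E(K, 0b1010) = 0b1100; 0b1011 ⊕ 0b1100 = 0b0111.
P2: E(K, 0b1011) = 0b1101; 0b1100 ⊕ 0b1101 = 0b0001.
P3: E(K, 0b1100) = 0b1010; 0b1011 ⊕ 0b1010 = 0b0001.
P4: E(K, 0b1011) = 0b1101; 0b0011 ⊕ 0b1101 = 0b1110.
P5: E(K, 0b0011) = 0b0101; 0b0010 ⊕ 0b0101 = 0b0111.

P1 = 0b0111, P2 = 0b0001, P3 = 0b0001, P4 = 0b1110, P5 = 0b0111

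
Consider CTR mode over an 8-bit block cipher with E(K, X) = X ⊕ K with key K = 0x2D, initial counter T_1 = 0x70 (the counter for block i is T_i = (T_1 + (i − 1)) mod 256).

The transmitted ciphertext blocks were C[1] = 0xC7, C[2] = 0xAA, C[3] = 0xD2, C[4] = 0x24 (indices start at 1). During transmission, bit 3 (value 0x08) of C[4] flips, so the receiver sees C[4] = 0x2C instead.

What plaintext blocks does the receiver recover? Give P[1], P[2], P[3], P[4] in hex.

CTR decryption: S_i = E(K, T_i) where T_i is the counter for block i; P_i = C_i ⊕ S_i.
Only C[4] changed, to 0x2C. In CTR, a change in C_i flips the same bit in P_i only; the keystream is unaffected. Decrypting the received ciphertext:
P[1]: T = 0x70, S = E(K, T) = 0x5D; 0xC7 ⊕ 0x5D = 0x9A.
P[2]: T = 0x71, S = E(K, T) = 0x5C; 0xAA ⊕ 0x5C = 0xF6.
P[3]: T = 0x72, S = E(K, T) = 0x5F; 0xD2 ⊕ 0x5F = 0x8D.
P[4]: T = 0x73, S = E(K, T) = 0x5E; 0x2C ⊕ 0x5E = 0x72.
Blocks that differ from the original plaintext: P[4].

P[1] = 0x9A, P[2] = 0xF6, P[3] = 0x8D, P[4] = 0x72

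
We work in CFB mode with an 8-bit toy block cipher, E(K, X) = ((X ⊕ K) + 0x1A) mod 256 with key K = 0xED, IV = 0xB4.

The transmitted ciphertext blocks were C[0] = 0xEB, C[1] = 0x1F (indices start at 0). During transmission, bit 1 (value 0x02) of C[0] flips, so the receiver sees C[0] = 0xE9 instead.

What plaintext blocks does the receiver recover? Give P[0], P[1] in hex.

P[0] = 0x9A, P[1] = 0x01

CFB decryption: P_i = C_i ⊕ E(K, C_{i−1}), with C_{−1} = IV.
Only C[0] changed, to 0xE9. In CFB, a change in C_i flips the same bit in P_i and garbles P_{i+1}. Decrypting the received ciphertext:
P[0]: E(K, 0xB4) = 0x73; 0xE9 ⊕ 0x73 = 0x9A.
P[1]: E(K, 0xE9) = 0x1E; 0x1F ⊕ 0x1E = 0x01.
Blocks that differ from the original plaintext: P[0], P[1].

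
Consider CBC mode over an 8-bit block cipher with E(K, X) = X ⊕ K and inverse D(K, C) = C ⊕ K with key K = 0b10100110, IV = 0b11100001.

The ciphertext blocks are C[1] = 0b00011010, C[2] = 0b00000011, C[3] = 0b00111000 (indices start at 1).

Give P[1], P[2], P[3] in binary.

P[1] = 0b01011101, P[2] = 0b10111111, P[3] = 0b10011101

CBC decryption: P_i = D(K, C_i) ⊕ C_{i−1}, with C_{0} = IV.
P[1]: D(K, 0b00011010) = 0b10111100; 0b10111100 ⊕ 0b11100001 = 0b01011101.
P[2]: D(K, 0b00000011) = 0b10100101; 0b10100101 ⊕ 0b00011010 = 0b10111111.
P[3]: D(K, 0b00111000) = 0b10011110; 0b10011110 ⊕ 0b00000011 = 0b10011101.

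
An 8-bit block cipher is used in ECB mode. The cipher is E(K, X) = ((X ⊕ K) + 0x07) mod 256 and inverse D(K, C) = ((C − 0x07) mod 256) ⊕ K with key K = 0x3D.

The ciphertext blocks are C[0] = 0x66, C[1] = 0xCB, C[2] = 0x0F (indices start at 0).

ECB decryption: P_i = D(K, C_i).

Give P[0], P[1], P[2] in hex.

P[0] = 0x62, P[1] = 0xF9, P[2] = 0x35

P[0]: D(K, 0x66) = 0x62.
P[1]: D(K, 0xCB) = 0xF9.
P[2]: D(K, 0x0F) = 0x35.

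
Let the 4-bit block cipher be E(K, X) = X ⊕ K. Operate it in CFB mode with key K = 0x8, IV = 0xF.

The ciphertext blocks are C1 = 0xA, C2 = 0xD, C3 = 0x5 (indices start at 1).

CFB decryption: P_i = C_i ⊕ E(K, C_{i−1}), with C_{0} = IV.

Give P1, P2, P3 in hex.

P1: E(K, 0xF) = 0x7; 0xA ⊕ 0x7 = 0xD.
P2: E(K, 0xA) = 0x2; 0xD ⊕ 0x2 = 0xF.
P3: E(K, 0xD) = 0x5; 0x5 ⊕ 0x5 = 0x0.

P1 = 0xD, P2 = 0xF, P3 = 0x0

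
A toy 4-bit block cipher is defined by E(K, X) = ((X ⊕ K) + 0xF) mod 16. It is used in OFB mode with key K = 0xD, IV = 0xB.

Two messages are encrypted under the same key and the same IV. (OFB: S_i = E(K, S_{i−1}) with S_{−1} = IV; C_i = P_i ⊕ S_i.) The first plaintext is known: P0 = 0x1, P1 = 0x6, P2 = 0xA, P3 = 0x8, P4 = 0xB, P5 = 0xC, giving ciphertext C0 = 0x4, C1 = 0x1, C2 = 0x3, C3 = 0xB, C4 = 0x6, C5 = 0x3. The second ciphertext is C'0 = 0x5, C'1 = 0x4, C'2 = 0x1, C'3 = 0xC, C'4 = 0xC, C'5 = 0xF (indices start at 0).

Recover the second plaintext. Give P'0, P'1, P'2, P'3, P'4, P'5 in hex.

P'0 = 0x0, P'1 = 0x3, P'2 = 0x8, P'3 = 0xF, P'4 = 0x1, P'5 = 0x0

In OFB with a reused IV, both messages share the same keystream S_i, so C_i ⊕ C'_i = P_i ⊕ P'_i and thus P'_i = P_i ⊕ C_i ⊕ C'_i.
P'0: 0x1 ⊕ 0x4 ⊕ 0x5 = 0x0.
P'1: 0x6 ⊕ 0x1 ⊕ 0x4 = 0x3.
P'2: 0xA ⊕ 0x3 ⊕ 0x1 = 0x8.
P'3: 0x8 ⊕ 0xB ⊕ 0xC = 0xF.
P'4: 0xB ⊕ 0x6 ⊕ 0xC = 0x1.
P'5: 0xC ⊕ 0x3 ⊕ 0xF = 0x0.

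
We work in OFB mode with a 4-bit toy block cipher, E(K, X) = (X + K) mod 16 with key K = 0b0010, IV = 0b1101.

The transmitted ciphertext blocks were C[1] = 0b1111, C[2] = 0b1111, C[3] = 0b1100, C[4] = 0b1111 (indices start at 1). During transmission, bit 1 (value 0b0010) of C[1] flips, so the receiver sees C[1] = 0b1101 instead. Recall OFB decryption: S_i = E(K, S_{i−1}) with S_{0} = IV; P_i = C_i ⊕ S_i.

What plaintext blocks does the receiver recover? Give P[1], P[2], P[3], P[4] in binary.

P[1] = 0b0010, P[2] = 0b1110, P[3] = 0b1111, P[4] = 0b1010

Only C[1] changed, to 0b1101. In OFB, a change in C_i flips the same bit in P_i only; the keystream is unaffected. Decrypting the received ciphertext:
P[1]: S = E(K, 0b1101) = 0b1111; 0b1101 ⊕ 0b1111 = 0b0010.
P[2]: S = E(K, 0b1111) = 0b0001; 0b1111 ⊕ 0b0001 = 0b1110.
P[3]: S = E(K, 0b0001) = 0b0011; 0b1100 ⊕ 0b0011 = 0b1111.
P[4]: S = E(K, 0b0011) = 0b0101; 0b1111 ⊕ 0b0101 = 0b1010.
Blocks that differ from the original plaintext: P[1].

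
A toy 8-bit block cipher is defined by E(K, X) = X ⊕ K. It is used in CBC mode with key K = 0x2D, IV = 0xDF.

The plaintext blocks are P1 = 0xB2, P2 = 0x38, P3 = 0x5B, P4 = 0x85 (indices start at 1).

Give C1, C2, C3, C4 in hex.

C1 = 0x40, C2 = 0x55, C3 = 0x23, C4 = 0x8B

CBC encryption: C_i = E(K, P_i ⊕ C_{i−1}), with C_{0} = IV.
C1: P1 ⊕ 0xDF = 0x6D; E(K, 0x6D) = 0x40.
C2: P2 ⊕ 0x40 = 0x78; E(K, 0x78) = 0x55.
C3: P3 ⊕ 0x55 = 0x0E; E(K, 0x0E) = 0x23.
C4: P4 ⊕ 0x23 = 0xA6; E(K, 0xA6) = 0x8B.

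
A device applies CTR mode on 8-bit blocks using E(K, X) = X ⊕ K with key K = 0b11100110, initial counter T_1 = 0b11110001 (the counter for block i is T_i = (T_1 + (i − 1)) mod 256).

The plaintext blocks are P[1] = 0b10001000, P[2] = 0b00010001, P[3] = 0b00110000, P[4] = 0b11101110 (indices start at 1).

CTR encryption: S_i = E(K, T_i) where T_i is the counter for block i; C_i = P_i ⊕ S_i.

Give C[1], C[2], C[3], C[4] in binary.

C[1]: T = 0b11110001, S = E(K, T) = 0b00010111; 0b10001000 ⊕ 0b00010111 = 0b10011111.
C[2]: T = 0b11110010, S = E(K, T) = 0b00010100; 0b00010001 ⊕ 0b00010100 = 0b00000101.
C[3]: T = 0b11110011, S = E(K, T) = 0b00010101; 0b00110000 ⊕ 0b00010101 = 0b00100101.
C[4]: T = 0b11110100, S = E(K, T) = 0b00010010; 0b11101110 ⊕ 0b00010010 = 0b11111100.

C[1] = 0b10011111, C[2] = 0b00000101, C[3] = 0b00100101, C[4] = 0b11111100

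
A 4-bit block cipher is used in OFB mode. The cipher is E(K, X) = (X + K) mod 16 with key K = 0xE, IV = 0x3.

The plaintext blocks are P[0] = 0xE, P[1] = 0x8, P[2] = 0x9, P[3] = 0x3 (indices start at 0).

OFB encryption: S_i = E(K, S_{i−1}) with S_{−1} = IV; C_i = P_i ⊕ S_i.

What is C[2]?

C[0]: S = E(K, 0x3) = 0x1; 0xE ⊕ 0x1 = 0xF.
C[1]: S = E(K, 0x1) = 0xF; 0x8 ⊕ 0xF = 0x7.
C[2]: S = E(K, 0xF) = 0xD; 0x9 ⊕ 0xD = 0x4.

C[2] = 0x4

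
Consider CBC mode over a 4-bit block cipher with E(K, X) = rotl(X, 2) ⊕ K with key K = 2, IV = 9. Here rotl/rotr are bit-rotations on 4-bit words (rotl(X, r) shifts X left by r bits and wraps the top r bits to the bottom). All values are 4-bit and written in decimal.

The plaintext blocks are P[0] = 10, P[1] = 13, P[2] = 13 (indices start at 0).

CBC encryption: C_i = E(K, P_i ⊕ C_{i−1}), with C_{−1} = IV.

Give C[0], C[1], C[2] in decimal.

C[0]: P[0] ⊕ 9 = 3; E(K, 3) = 14.
C[1]: P[1] ⊕ 14 = 3; E(K, 3) = 14.
C[2]: P[2] ⊕ 14 = 3; E(K, 3) = 14.

C[0] = 14, C[1] = 14, C[2] = 14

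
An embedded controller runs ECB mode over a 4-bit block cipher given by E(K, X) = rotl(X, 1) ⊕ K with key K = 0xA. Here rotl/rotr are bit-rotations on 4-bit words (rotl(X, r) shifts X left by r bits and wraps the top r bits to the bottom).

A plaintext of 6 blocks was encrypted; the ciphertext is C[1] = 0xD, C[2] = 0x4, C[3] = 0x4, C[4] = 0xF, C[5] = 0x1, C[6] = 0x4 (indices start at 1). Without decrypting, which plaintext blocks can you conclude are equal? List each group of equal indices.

P[2] = P[3] = P[6]

ECB encrypts each block independently with the same key, so equal ciphertext blocks imply equal plaintext blocks.
C[2] = C[3] = C[6] = 0x4, so P[2] = P[3] = P[6].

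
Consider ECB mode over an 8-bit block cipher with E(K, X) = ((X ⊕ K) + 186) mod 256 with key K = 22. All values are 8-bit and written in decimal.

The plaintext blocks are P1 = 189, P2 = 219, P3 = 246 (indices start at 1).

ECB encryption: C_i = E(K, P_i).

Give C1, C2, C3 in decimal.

C1 = 101, C2 = 135, C3 = 154

C1: E(K, 189) = 101.
C2: E(K, 219) = 135.
C3: E(K, 246) = 154.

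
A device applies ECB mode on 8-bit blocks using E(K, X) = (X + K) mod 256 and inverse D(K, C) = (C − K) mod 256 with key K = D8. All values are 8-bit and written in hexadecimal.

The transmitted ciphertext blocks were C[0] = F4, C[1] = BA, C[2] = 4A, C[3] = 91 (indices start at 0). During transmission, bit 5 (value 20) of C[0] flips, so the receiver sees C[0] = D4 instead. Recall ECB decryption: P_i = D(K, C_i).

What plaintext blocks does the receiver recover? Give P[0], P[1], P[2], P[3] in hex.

Only C[0] changed, to D4. In ECB, a change in C_i affects only P_i. Decrypting the received ciphertext:
P[0]: D(K, D4) = FC.
P[1]: D(K, BA) = E2.
P[2]: D(K, 4A) = 72.
P[3]: D(K, 91) = B9.
Blocks that differ from the original plaintext: P[0].

P[0] = FC, P[1] = E2, P[2] = 72, P[3] = B9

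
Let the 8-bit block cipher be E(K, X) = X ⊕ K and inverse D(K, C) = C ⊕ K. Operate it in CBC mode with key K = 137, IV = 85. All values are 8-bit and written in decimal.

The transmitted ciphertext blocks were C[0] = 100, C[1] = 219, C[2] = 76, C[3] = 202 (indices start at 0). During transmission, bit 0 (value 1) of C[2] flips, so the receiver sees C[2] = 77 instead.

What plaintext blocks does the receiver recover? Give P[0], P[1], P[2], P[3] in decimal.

P[0] = 184, P[1] = 54, P[2] = 31, P[3] = 14

CBC decryption: P_i = D(K, C_i) ⊕ C_{i−1}, with C_{−1} = IV.
Only C[2] changed, to 77. In CBC, a change in C_i garbles P_i and flips the same bit in P_{i+1}. Decrypting the received ciphertext:
P[0]: D(K, 100) = 237; 237 ⊕ 85 = 184.
P[1]: D(K, 219) = 82; 82 ⊕ 100 = 54.
P[2]: D(K, 77) = 196; 196 ⊕ 219 = 31.
P[3]: D(K, 202) = 67; 67 ⊕ 77 = 14.
Blocks that differ from the original plaintext: P[2], P[3].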